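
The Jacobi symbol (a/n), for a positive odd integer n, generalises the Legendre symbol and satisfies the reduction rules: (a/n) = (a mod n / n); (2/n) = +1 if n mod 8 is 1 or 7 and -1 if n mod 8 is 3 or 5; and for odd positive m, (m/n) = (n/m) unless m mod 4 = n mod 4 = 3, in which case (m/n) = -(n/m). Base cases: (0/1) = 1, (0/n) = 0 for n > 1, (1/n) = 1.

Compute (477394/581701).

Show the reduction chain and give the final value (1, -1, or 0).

factor out 2^1: 477394 = 2^1·238697; with 581701 mod 8 = 5, (2/581701) = -1; sign now -1; continue with (238697/581701)
flip (238697/581701) -> (581701/238697): both odd, 238697 mod 4 = 1, 581701 mod 4 = 1, so the flip contributes +1; sign now -1
(581701/238697): 581701 mod 238697 = 104307, so (581701/238697) = (104307/238697)
flip (104307/238697) -> (238697/104307): both odd, 104307 mod 4 = 3, 238697 mod 4 = 1, so the flip contributes +1; sign now -1
(238697/104307): 238697 mod 104307 = 30083, so (238697/104307) = (30083/104307)
flip (30083/104307) -> (104307/30083): both odd, 30083 mod 4 = 3, 104307 mod 4 = 3, so the flip contributes -1; sign now +1
(104307/30083): 104307 mod 30083 = 14058, so (104307/30083) = (14058/30083)
factor out 2^1: 14058 = 2^1·7029; with 30083 mod 8 = 3, (2/30083) = -1; sign now -1; continue with (7029/30083)
flip (7029/30083) -> (30083/7029): both odd, 7029 mod 4 = 1, 30083 mod 4 = 3, so the flip contributes +1; sign now -1
(30083/7029): 30083 mod 7029 = 1967, so (30083/7029) = (1967/7029)
flip (1967/7029) -> (7029/1967): both odd, 1967 mod 4 = 3, 7029 mod 4 = 1, so the flip contributes +1; sign now -1
(7029/1967): 7029 mod 1967 = 1128, so (7029/1967) = (1128/1967)
factor out 2^3: 1128 = 2^3·141; with 1967 mod 8 = 7, (2/1967) = +1; sign now -1; continue with (141/1967)
flip (141/1967) -> (1967/141): both odd, 141 mod 4 = 1, 1967 mod 4 = 3, so the flip contributes +1; sign now -1
(1967/141): 1967 mod 141 = 134, so (1967/141) = (134/141)
factor out 2^1: 134 = 2^1·67; with 141 mod 8 = 5, (2/141) = -1; sign now +1; continue with (67/141)
flip (67/141) -> (141/67): both odd, 67 mod 4 = 3, 141 mod 4 = 1, so the flip contributes +1; sign now +1
(141/67): 141 mod 67 = 7, so (141/67) = (7/67)
flip (7/67) -> (67/7): both odd, 7 mod 4 = 3, 67 mod 4 = 3, so the flip contributes -1; sign now -1
(67/7): 67 mod 7 = 4, so (67/7) = (4/7)
factor out 2^2: 4 = 2^2·1; with 7 mod 8 = 7, (2/7) = +1; sign now -1; continue with (1/7)
reached (1/7) = 1, so the symbol is -1

-1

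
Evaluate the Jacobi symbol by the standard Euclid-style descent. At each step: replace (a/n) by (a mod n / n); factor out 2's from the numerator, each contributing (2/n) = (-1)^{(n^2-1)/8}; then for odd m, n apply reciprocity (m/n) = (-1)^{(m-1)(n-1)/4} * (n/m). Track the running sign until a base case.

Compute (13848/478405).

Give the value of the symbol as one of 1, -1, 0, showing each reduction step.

-1

13848 = 2^3·1731; (2/478405) = -1 since 478405 mod 8 = 5, so (13848/478405) = (-1)^3·(1731/478405); sign now -1
reciprocity: (1731/478405) = +1·(478405/1731) since 1731 mod 4 = 3, 478405 mod 4 = 1; sign now -1
(478405/1731) = (649/1731)   [reduce mod 1731]
reciprocity: (649/1731) = +1·(1731/649) since 649 mod 4 = 1, 1731 mod 4 = 3; sign now -1
(1731/649) = (433/649)   [reduce mod 649]
reciprocity: (433/649) = +1·(649/433) since 433 mod 4 = 1, 649 mod 4 = 1; sign now -1
(649/433) = (216/433)   [reduce mod 433]
216 = 2^3·27; (2/433) = +1 since 433 mod 8 = 1, so (216/433) = (+1)^3·(27/433); sign now -1
reciprocity: (27/433) = +1·(433/27) since 27 mod 4 = 3, 433 mod 4 = 1; sign now -1
(433/27) = (1/27)   [reduce mod 27]
(1/27) = 1; final value = sign = -1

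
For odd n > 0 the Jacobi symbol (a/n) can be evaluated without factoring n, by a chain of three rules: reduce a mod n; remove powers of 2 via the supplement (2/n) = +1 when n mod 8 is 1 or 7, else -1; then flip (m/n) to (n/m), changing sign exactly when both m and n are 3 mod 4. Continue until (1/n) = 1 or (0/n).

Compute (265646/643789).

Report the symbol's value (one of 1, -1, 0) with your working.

265646 = 2^1·132823; (2/643789) = -1 since 643789 mod 8 = 5, so (265646/643789) = (-1)^1·(132823/643789); sign now -1
reciprocity: (132823/643789) = +1·(643789/132823) since 132823 mod 4 = 3, 643789 mod 4 = 1; sign now -1
(643789/132823) = (112497/132823)   [reduce mod 132823]
reciprocity: (112497/132823) = +1·(132823/112497) since 112497 mod 4 = 1, 132823 mod 4 = 3; sign now -1
(132823/112497) = (20326/112497)   [reduce mod 112497]
20326 = 2^1·10163; (2/112497) = +1 since 112497 mod 8 = 1, so (20326/112497) = (+1)^1·(10163/112497); sign now -1
reciprocity: (10163/112497) = +1·(112497/10163) since 10163 mod 4 = 3, 112497 mod 4 = 1; sign now -1
(112497/10163) = (704/10163)   [reduce mod 10163]
704 = 2^6·11; (2/10163) = -1 since 10163 mod 8 = 3, so (704/10163) = (-1)^6·(11/10163); sign now -1
reciprocity: (11/10163) = -1·(10163/11) since 11 mod 4 = 3, 10163 mod 4 = 3; sign now +1
(10163/11) = (10/11)   [reduce mod 11]
10 = 2^1·5; (2/11) = -1 since 11 mod 8 = 3, so (10/11) = (-1)^1·(5/11); sign now -1
reciprocity: (5/11) = +1·(11/5) since 5 mod 4 = 1, 11 mod 4 = 3; sign now -1
(11/5) = (1/5)   [reduce mod 5]
(1/5) = 1; final value = sign = -1

-1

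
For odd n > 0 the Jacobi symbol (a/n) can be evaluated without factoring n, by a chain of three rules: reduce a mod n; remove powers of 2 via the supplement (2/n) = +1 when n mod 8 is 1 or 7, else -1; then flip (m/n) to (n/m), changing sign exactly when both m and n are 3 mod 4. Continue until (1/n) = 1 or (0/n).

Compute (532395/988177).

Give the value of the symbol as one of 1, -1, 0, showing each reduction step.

flip (532395/988177) -> (988177/532395): both odd, 532395 mod 4 = 3, 988177 mod 4 = 1, so the flip contributes +1; sign now +1
(988177/532395): 988177 mod 532395 = 455782, so (988177/532395) = (455782/532395)
factor out 2^1: 455782 = 2^1·227891; with 532395 mod 8 = 3, (2/532395) = -1; sign now -1; continue with (227891/532395)
flip (227891/532395) -> (532395/227891): both odd, 227891 mod 4 = 3, 532395 mod 4 = 3, so the flip contributes -1; sign now +1
(532395/227891): 532395 mod 227891 = 76613, so (532395/227891) = (76613/227891)
flip (76613/227891) -> (227891/76613): both odd, 76613 mod 4 = 1, 227891 mod 4 = 3, so the flip contributes +1; sign now +1
(227891/76613): 227891 mod 76613 = 74665, so (227891/76613) = (74665/76613)
flip (74665/76613) -> (76613/74665): both odd, 74665 mod 4 = 1, 76613 mod 4 = 1, so the flip contributes +1; sign now +1
(76613/74665): 76613 mod 74665 = 1948, so (76613/74665) = (1948/74665)
factor out 2^2: 1948 = 2^2·487; with 74665 mod 8 = 1, (2/74665) = +1; sign now +1; continue with (487/74665)
flip (487/74665) -> (74665/487): both odd, 487 mod 4 = 3, 74665 mod 4 = 1, so the flip contributes +1; sign now +1
(74665/487): 74665 mod 487 = 154, so (74665/487) = (154/487)
factor out 2^1: 154 = 2^1·77; with 487 mod 8 = 7, (2/487) = +1; sign now +1; continue with (77/487)
flip (77/487) -> (487/77): both odd, 77 mod 4 = 1, 487 mod 4 = 3, so the flip contributes +1; sign now +1
(487/77): 487 mod 77 = 25, so (487/77) = (25/77)
flip (25/77) -> (77/25): both odd, 25 mod 4 = 1, 77 mod 4 = 1, so the flip contributes +1; sign now +1
(77/25): 77 mod 25 = 2, so (77/25) = (2/25)
factor out 2^1: 2 = 2^1·1; with 25 mod 8 = 1, (2/25) = +1; sign now +1; continue with (1/25)
reached (1/25) = 1, so the symbol is +1

1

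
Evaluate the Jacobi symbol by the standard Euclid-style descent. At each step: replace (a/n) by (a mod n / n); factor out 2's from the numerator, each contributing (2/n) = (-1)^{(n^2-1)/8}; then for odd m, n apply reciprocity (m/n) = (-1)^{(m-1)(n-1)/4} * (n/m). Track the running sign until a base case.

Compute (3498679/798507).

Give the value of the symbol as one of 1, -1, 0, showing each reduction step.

(3498679/798507) = (304651/798507)   [reduce mod 798507]
reciprocity: (304651/798507) = -1·(798507/304651) since 304651 mod 4 = 3, 798507 mod 4 = 3; sign now -1
(798507/304651) = (189205/304651)   [reduce mod 304651]
reciprocity: (189205/304651) = +1·(304651/189205) since 189205 mod 4 = 1, 304651 mod 4 = 3; sign now -1
(304651/189205) = (115446/189205)   [reduce mod 189205]
115446 = 2^1·57723; (2/189205) = -1 since 189205 mod 8 = 5, so (115446/189205) = (-1)^1·(57723/189205); sign now +1
reciprocity: (57723/189205) = +1·(189205/57723) since 57723 mod 4 = 3, 189205 mod 4 = 1; sign now +1
(189205/57723) = (16036/57723)   [reduce mod 57723]
16036 = 2^2·4009; (2/57723) = -1 since 57723 mod 8 = 3, so (16036/57723) = (-1)^2·(4009/57723); sign now +1
reciprocity: (4009/57723) = +1·(57723/4009) since 4009 mod 4 = 1, 57723 mod 4 = 3; sign now +1
(57723/4009) = (1597/4009)   [reduce mod 4009]
reciprocity: (1597/4009) = +1·(4009/1597) since 1597 mod 4 = 1, 4009 mod 4 = 1; sign now +1
(4009/1597) = (815/1597)   [reduce mod 1597]
reciprocity: (815/1597) = +1·(1597/815) since 815 mod 4 = 3, 1597 mod 4 = 1; sign now +1
(1597/815) = (782/815)   [reduce mod 815]
782 = 2^1·391; (2/815) = +1 since 815 mod 8 = 7, so (782/815) = (+1)^1·(391/815); sign now +1
reciprocity: (391/815) = -1·(815/391) since 391 mod 4 = 3, 815 mod 4 = 3; sign now -1
(815/391) = (33/391)   [reduce mod 391]
reciprocity: (33/391) = +1·(391/33) since 33 mod 4 = 1, 391 mod 4 = 3; sign now -1
(391/33) = (28/33)   [reduce mod 33]
28 = 2^2·7; (2/33) = +1 since 33 mod 8 = 1, so (28/33) = (+1)^2·(7/33); sign now -1
reciprocity: (7/33) = +1·(33/7) since 7 mod 4 = 3, 33 mod 4 = 1; sign now -1
(33/7) = (5/7)   [reduce mod 7]
reciprocity: (5/7) = +1·(7/5) since 5 mod 4 = 1, 7 mod 4 = 3; sign now -1
(7/5) = (2/5)   [reduce mod 5]
2 = 2^1·1; (2/5) = -1 since 5 mod 8 = 5, so (2/5) = (-1)^1·(1/5); sign now +1
(1/5) = 1; final value = sign = +1

1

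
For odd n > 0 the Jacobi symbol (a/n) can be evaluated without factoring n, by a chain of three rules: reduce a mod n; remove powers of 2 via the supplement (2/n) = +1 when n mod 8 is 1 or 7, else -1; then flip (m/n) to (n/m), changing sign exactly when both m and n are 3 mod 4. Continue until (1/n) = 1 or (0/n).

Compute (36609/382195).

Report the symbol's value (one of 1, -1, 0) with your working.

reciprocity: (36609/382195) = +1·(382195/36609) since 36609 mod 4 = 1, 382195 mod 4 = 3; sign now +1
(382195/36609) = (16105/36609)   [reduce mod 36609]
reciprocity: (16105/36609) = +1·(36609/16105) since 16105 mod 4 = 1, 36609 mod 4 = 1; sign now +1
(36609/16105) = (4399/16105)   [reduce mod 16105]
reciprocity: (4399/16105) = +1·(16105/4399) since 4399 mod 4 = 3, 16105 mod 4 = 1; sign now +1
(16105/4399) = (2908/4399)   [reduce mod 4399]
2908 = 2^2·727; (2/4399) = +1 since 4399 mod 8 = 7, so (2908/4399) = (+1)^2·(727/4399); sign now +1
reciprocity: (727/4399) = -1·(4399/727) since 727 mod 4 = 3, 4399 mod 4 = 3; sign now -1
(4399/727) = (37/727)   [reduce mod 727]
reciprocity: (37/727) = +1·(727/37) since 37 mod 4 = 1, 727 mod 4 = 3; sign now -1
(727/37) = (24/37)   [reduce mod 37]
24 = 2^3·3; (2/37) = -1 since 37 mod 8 = 5, so (24/37) = (-1)^3·(3/37); sign now +1
reciprocity: (3/37) = +1·(37/3) since 3 mod 4 = 3, 37 mod 4 = 1; sign now +1
(37/3) = (1/3)   [reduce mod 3]
(1/3) = 1; final value = sign = +1

1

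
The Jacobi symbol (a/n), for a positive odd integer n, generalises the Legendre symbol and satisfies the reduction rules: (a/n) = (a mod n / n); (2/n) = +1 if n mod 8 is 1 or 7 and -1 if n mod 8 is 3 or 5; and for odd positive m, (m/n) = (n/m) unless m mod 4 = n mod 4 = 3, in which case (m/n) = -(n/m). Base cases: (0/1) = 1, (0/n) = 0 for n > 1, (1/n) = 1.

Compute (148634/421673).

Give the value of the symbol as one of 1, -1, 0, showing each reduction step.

factor out 2^1: 148634 = 2^1·74317; with 421673 mod 8 = 1, (2/421673) = +1; sign now +1; continue with (74317/421673)
flip (74317/421673) -> (421673/74317): both odd, 74317 mod 4 = 1, 421673 mod 4 = 1, so the flip contributes +1; sign now +1
(421673/74317): 421673 mod 74317 = 50088, so (421673/74317) = (50088/74317)
factor out 2^3: 50088 = 2^3·6261; with 74317 mod 8 = 5, (2/74317) = -1; sign now -1; continue with (6261/74317)
flip (6261/74317) -> (74317/6261): both odd, 6261 mod 4 = 1, 74317 mod 4 = 1, so the flip contributes +1; sign now -1
(74317/6261): 74317 mod 6261 = 5446, so (74317/6261) = (5446/6261)
factor out 2^1: 5446 = 2^1·2723; with 6261 mod 8 = 5, (2/6261) = -1; sign now +1; continue with (2723/6261)
flip (2723/6261) -> (6261/2723): both odd, 2723 mod 4 = 3, 6261 mod 4 = 1, so the flip contributes +1; sign now +1
(6261/2723): 6261 mod 2723 = 815, so (6261/2723) = (815/2723)
flip (815/2723) -> (2723/815): both odd, 815 mod 4 = 3, 2723 mod 4 = 3, so the flip contributes -1; sign now -1
(2723/815): 2723 mod 815 = 278, so (2723/815) = (278/815)
factor out 2^1: 278 = 2^1·139; with 815 mod 8 = 7, (2/815) = +1; sign now -1; continue with (139/815)
flip (139/815) -> (815/139): both odd, 139 mod 4 = 3, 815 mod 4 = 3, so the flip contributes -1; sign now +1
(815/139): 815 mod 139 = 120, so (815/139) = (120/139)
factor out 2^3: 120 = 2^3·15; with 139 mod 8 = 3, (2/139) = -1; sign now -1; continue with (15/139)
flip (15/139) -> (139/15): both odd, 15 mod 4 = 3, 139 mod 4 = 3, so the flip contributes -1; sign now +1
(139/15): 139 mod 15 = 4, so (139/15) = (4/15)
factor out 2^2: 4 = 2^2·1; with 15 mod 8 = 7, (2/15) = +1; sign now +1; continue with (1/15)
reached (1/15) = 1, so the symbol is +1

1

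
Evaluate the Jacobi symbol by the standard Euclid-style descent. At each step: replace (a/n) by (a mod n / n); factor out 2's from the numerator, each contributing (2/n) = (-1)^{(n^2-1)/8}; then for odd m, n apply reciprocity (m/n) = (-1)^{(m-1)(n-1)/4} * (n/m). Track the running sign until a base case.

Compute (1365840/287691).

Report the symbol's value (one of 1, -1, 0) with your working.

(1365840/287691) = (215076/287691)   [reduce mod 287691]
215076 = 2^2·53769; (2/287691) = -1 since 287691 mod 8 = 3, so (215076/287691) = (-1)^2·(53769/287691); sign now +1
reciprocity: (53769/287691) = +1·(287691/53769) since 53769 mod 4 = 1, 287691 mod 4 = 3; sign now +1
(287691/53769) = (18846/53769)   [reduce mod 53769]
18846 = 2^1·9423; (2/53769) = +1 since 53769 mod 8 = 1, so (18846/53769) = (+1)^1·(9423/53769); sign now +1
reciprocity: (9423/53769) = +1·(53769/9423) since 9423 mod 4 = 3, 53769 mod 4 = 1; sign now +1
(53769/9423) = (6654/9423)   [reduce mod 9423]
6654 = 2^1·3327; (2/9423) = +1 since 9423 mod 8 = 7, so (6654/9423) = (+1)^1·(3327/9423); sign now +1
reciprocity: (3327/9423) = -1·(9423/3327) since 3327 mod 4 = 3, 9423 mod 4 = 3; sign now -1
(9423/3327) = (2769/3327)   [reduce mod 3327]
reciprocity: (2769/3327) = +1·(3327/2769) since 2769 mod 4 = 1, 3327 mod 4 = 3; sign now -1
(3327/2769) = (558/2769)   [reduce mod 2769]
558 = 2^1·279; (2/2769) = +1 since 2769 mod 8 = 1, so (558/2769) = (+1)^1·(279/2769); sign now -1
reciprocity: (279/2769) = +1·(2769/279) since 279 mod 4 = 3, 2769 mod 4 = 1; sign now -1
(2769/279) = (258/279)   [reduce mod 279]
258 = 2^1·129; (2/279) = +1 since 279 mod 8 = 7, so (258/279) = (+1)^1·(129/279); sign now -1
reciprocity: (129/279) = +1·(279/129) since 129 mod 4 = 1, 279 mod 4 = 3; sign now -1
(279/129) = (21/129)   [reduce mod 129]
reciprocity: (21/129) = +1·(129/21) since 21 mod 4 = 1, 129 mod 4 = 1; sign now -1
(129/21) = (3/21)   [reduce mod 21]
reciprocity: (3/21) = +1·(21/3) since 3 mod 4 = 3, 21 mod 4 = 1; sign now -1
(21/3) = (0/3)   [reduce mod 3]
(0/3) = 0   [gcd(a, n) > 1]; final value = 0

0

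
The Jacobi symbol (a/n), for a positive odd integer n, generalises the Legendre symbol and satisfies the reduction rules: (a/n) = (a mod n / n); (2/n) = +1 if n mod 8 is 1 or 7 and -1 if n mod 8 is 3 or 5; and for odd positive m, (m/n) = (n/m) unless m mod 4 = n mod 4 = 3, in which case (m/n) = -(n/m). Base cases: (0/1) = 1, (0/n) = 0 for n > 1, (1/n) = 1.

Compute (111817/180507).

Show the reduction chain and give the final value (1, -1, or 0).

flip (111817/180507) -> (180507/111817): both odd, 111817 mod 4 = 1, 180507 mod 4 = 3, so the flip contributes +1; sign now +1
(180507/111817): 180507 mod 111817 = 68690, so (180507/111817) = (68690/111817)
factor out 2^1: 68690 = 2^1·34345; with 111817 mod 8 = 1, (2/111817) = +1; sign now +1; continue with (34345/111817)
flip (34345/111817) -> (111817/34345): both odd, 34345 mod 4 = 1, 111817 mod 4 = 1, so the flip contributes +1; sign now +1
(111817/34345): 111817 mod 34345 = 8782, so (111817/34345) = (8782/34345)
factor out 2^1: 8782 = 2^1·4391; with 34345 mod 8 = 1, (2/34345) = +1; sign now +1; continue with (4391/34345)
flip (4391/34345) -> (34345/4391): both odd, 4391 mod 4 = 3, 34345 mod 4 = 1, so the flip contributes +1; sign now +1
(34345/4391): 34345 mod 4391 = 3608, so (34345/4391) = (3608/4391)
factor out 2^3: 3608 = 2^3·451; with 4391 mod 8 = 7, (2/4391) = +1; sign now +1; continue with (451/4391)
flip (451/4391) -> (4391/451): both odd, 451 mod 4 = 3, 4391 mod 4 = 3, so the flip contributes -1; sign now -1
(4391/451): 4391 mod 451 = 332, so (4391/451) = (332/451)
factor out 2^2: 332 = 2^2·83; with 451 mod 8 = 3, (2/451) = -1; sign now -1; continue with (83/451)
flip (83/451) -> (451/83): both odd, 83 mod 4 = 3, 451 mod 4 = 3, so the flip contributes -1; sign now +1
(451/83): 451 mod 83 = 36, so (451/83) = (36/83)
factor out 2^2: 36 = 2^2·9; with 83 mod 8 = 3, (2/83) = -1; sign now +1; continue with (9/83)
flip (9/83) -> (83/9): both odd, 9 mod 4 = 1, 83 mod 4 = 3, so the flip contributes +1; sign now +1
(83/9): 83 mod 9 = 2, so (83/9) = (2/9)
factor out 2^1: 2 = 2^1·1; with 9 mod 8 = 1, (2/9) = +1; sign now +1; continue with (1/9)
reached (1/9) = 1, so the symbol is +1

1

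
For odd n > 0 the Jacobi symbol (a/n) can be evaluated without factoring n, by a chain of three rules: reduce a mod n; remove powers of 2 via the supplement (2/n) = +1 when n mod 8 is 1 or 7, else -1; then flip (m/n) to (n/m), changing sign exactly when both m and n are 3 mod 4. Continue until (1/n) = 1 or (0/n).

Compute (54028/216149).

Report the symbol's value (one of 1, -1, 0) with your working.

factor out 2^2: 54028 = 2^2·13507; with 216149 mod 8 = 5, (2/216149) = -1; sign now +1; continue with (13507/216149)
flip (13507/216149) -> (216149/13507): both odd, 13507 mod 4 = 3, 216149 mod 4 = 1, so the flip contributes +1; sign now +1
(216149/13507): 216149 mod 13507 = 37, so (216149/13507) = (37/13507)
flip (37/13507) -> (13507/37): both odd, 37 mod 4 = 1, 13507 mod 4 = 3, so the flip contributes +1; sign now +1
(13507/37): 13507 mod 37 = 2, so (13507/37) = (2/37)
factor out 2^1: 2 = 2^1·1; with 37 mod 8 = 5, (2/37) = -1; sign now -1; continue with (1/37)
reached (1/37) = 1, so the symbol is -1

-1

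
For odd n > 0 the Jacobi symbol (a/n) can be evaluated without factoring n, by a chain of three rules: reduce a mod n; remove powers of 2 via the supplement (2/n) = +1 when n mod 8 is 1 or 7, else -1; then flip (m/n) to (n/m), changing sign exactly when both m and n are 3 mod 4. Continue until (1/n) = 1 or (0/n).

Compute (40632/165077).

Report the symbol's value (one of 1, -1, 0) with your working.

factor out 2^3: 40632 = 2^3·5079; with 165077 mod 8 = 5, (2/165077) = -1; sign now -1; continue with (5079/165077)
flip (5079/165077) -> (165077/5079): both odd, 5079 mod 4 = 3, 165077 mod 4 = 1, so the flip contributes +1; sign now -1
(165077/5079): 165077 mod 5079 = 2549, so (165077/5079) = (2549/5079)
flip (2549/5079) -> (5079/2549): both odd, 2549 mod 4 = 1, 5079 mod 4 = 3, so the flip contributes +1; sign now -1
(5079/2549): 5079 mod 2549 = 2530, so (5079/2549) = (2530/2549)
factor out 2^1: 2530 = 2^1·1265; with 2549 mod 8 = 5, (2/2549) = -1; sign now +1; continue with (1265/2549)
flip (1265/2549) -> (2549/1265): both odd, 1265 mod 4 = 1, 2549 mod 4 = 1, so the flip contributes +1; sign now +1
(2549/1265): 2549 mod 1265 = 19, so (2549/1265) = (19/1265)
flip (19/1265) -> (1265/19): both odd, 19 mod 4 = 3, 1265 mod 4 = 1, so the flip contributes +1; sign now +1
(1265/19): 1265 mod 19 = 11, so (1265/19) = (11/19)
flip (11/19) -> (19/11): both odd, 11 mod 4 = 3, 19 mod 4 = 3, so the flip contributes -1; sign now -1
(19/11): 19 mod 11 = 8, so (19/11) = (8/11)
factor out 2^3: 8 = 2^3·1; with 11 mod 8 = 3, (2/11) = -1; sign now +1; continue with (1/11)
reached (1/11) = 1, so the symbol is +1

1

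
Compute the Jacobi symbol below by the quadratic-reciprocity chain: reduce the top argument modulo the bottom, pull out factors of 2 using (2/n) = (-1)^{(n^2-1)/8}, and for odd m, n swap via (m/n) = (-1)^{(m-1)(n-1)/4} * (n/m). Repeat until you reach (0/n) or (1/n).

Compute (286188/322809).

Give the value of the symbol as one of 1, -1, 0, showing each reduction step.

0

286188 = 2^2·71547; (2/322809) = +1 since 322809 mod 8 = 1, so (286188/322809) = (+1)^2·(71547/322809); sign now +1
reciprocity: (71547/322809) = +1·(322809/71547) since 71547 mod 4 = 3, 322809 mod 4 = 1; sign now +1
(322809/71547) = (36621/71547)   [reduce mod 71547]
reciprocity: (36621/71547) = +1·(71547/36621) since 36621 mod 4 = 1, 71547 mod 4 = 3; sign now +1
(71547/36621) = (34926/36621)   [reduce mod 36621]
34926 = 2^1·17463; (2/36621) = -1 since 36621 mod 8 = 5, so (34926/36621) = (-1)^1·(17463/36621); sign now -1
reciprocity: (17463/36621) = +1·(36621/17463) since 17463 mod 4 = 3, 36621 mod 4 = 1; sign now -1
(36621/17463) = (1695/17463)   [reduce mod 17463]
reciprocity: (1695/17463) = -1·(17463/1695) since 1695 mod 4 = 3, 17463 mod 4 = 3; sign now +1
(17463/1695) = (513/1695)   [reduce mod 1695]
reciprocity: (513/1695) = +1·(1695/513) since 513 mod 4 = 1, 1695 mod 4 = 3; sign now +1
(1695/513) = (156/513)   [reduce mod 513]
156 = 2^2·39; (2/513) = +1 since 513 mod 8 = 1, so (156/513) = (+1)^2·(39/513); sign now +1
reciprocity: (39/513) = +1·(513/39) since 39 mod 4 = 3, 513 mod 4 = 1; sign now +1
(513/39) = (6/39)   [reduce mod 39]
6 = 2^1·3; (2/39) = +1 since 39 mod 8 = 7, so (6/39) = (+1)^1·(3/39); sign now +1
reciprocity: (3/39) = -1·(39/3) since 3 mod 4 = 3, 39 mod 4 = 3; sign now -1
(39/3) = (0/3)   [reduce mod 3]
(0/3) = 0   [gcd(a, n) > 1]; final value = 0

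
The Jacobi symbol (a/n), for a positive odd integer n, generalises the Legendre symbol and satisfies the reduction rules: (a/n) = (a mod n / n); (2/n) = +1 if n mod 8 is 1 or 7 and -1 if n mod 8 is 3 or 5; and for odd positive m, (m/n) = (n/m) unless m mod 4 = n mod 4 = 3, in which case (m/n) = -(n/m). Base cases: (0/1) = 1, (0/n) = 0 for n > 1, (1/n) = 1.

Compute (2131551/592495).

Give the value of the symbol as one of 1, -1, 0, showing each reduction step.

(2131551/592495) = (354066/592495)   [reduce mod 592495]
354066 = 2^1·177033; (2/592495) = +1 since 592495 mod 8 = 7, so (354066/592495) = (+1)^1·(177033/592495); sign now +1
reciprocity: (177033/592495) = +1·(592495/177033) since 177033 mod 4 = 1, 592495 mod 4 = 3; sign now +1
(592495/177033) = (61396/177033)   [reduce mod 177033]
61396 = 2^2·15349; (2/177033) = +1 since 177033 mod 8 = 1, so (61396/177033) = (+1)^2·(15349/177033); sign now +1
reciprocity: (15349/177033) = +1·(177033/15349) since 15349 mod 4 = 1, 177033 mod 4 = 1; sign now +1
(177033/15349) = (8194/15349)   [reduce mod 15349]
8194 = 2^1·4097; (2/15349) = -1 since 15349 mod 8 = 5, so (8194/15349) = (-1)^1·(4097/15349); sign now -1
reciprocity: (4097/15349) = +1·(15349/4097) since 4097 mod 4 = 1, 15349 mod 4 = 1; sign now -1
(15349/4097) = (3058/4097)   [reduce mod 4097]
3058 = 2^1·1529; (2/4097) = +1 since 4097 mod 8 = 1, so (3058/4097) = (+1)^1·(1529/4097); sign now -1
reciprocity: (1529/4097) = +1·(4097/1529) since 1529 mod 4 = 1, 4097 mod 4 = 1; sign now -1
(4097/1529) = (1039/1529)   [reduce mod 1529]
reciprocity: (1039/1529) = +1·(1529/1039) since 1039 mod 4 = 3, 1529 mod 4 = 1; sign now -1
(1529/1039) = (490/1039)   [reduce mod 1039]
490 = 2^1·245; (2/1039) = +1 since 1039 mod 8 = 7, so (490/1039) = (+1)^1·(245/1039); sign now -1
reciprocity: (245/1039) = +1·(1039/245) since 245 mod 4 = 1, 1039 mod 4 = 3; sign now -1
(1039/245) = (59/245)   [reduce mod 245]
reciprocity: (59/245) = +1·(245/59) since 59 mod 4 = 3, 245 mod 4 = 1; sign now -1
(245/59) = (9/59)   [reduce mod 59]
reciprocity: (9/59) = +1·(59/9) since 9 mod 4 = 1, 59 mod 4 = 3; sign now -1
(59/9) = (5/9)   [reduce mod 9]
reciprocity: (5/9) = +1·(9/5) since 5 mod 4 = 1, 9 mod 4 = 1; sign now -1
(9/5) = (4/5)   [reduce mod 5]
4 = 2^2·1; (2/5) = -1 since 5 mod 8 = 5, so (4/5) = (-1)^2·(1/5); sign now -1
(1/5) = 1; final value = sign = -1

-1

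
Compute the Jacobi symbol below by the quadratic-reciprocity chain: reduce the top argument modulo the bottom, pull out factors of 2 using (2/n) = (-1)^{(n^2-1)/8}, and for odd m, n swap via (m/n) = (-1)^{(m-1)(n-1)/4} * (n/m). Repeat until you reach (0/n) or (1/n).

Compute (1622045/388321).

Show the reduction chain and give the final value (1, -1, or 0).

(1622045/388321) = (68761/388321)   [reduce mod 388321]
reciprocity: (68761/388321) = +1·(388321/68761) since 68761 mod 4 = 1, 388321 mod 4 = 1; sign now +1
(388321/68761) = (44516/68761)   [reduce mod 68761]
44516 = 2^2·11129; (2/68761) = +1 since 68761 mod 8 = 1, so (44516/68761) = (+1)^2·(11129/68761); sign now +1
reciprocity: (11129/68761) = +1·(68761/11129) since 11129 mod 4 = 1, 68761 mod 4 = 1; sign now +1
(68761/11129) = (1987/11129)   [reduce mod 11129]
reciprocity: (1987/11129) = +1·(11129/1987) since 1987 mod 4 = 3, 11129 mod 4 = 1; sign now +1
(11129/1987) = (1194/1987)   [reduce mod 1987]
1194 = 2^1·597; (2/1987) = -1 since 1987 mod 8 = 3, so (1194/1987) = (-1)^1·(597/1987); sign now -1
reciprocity: (597/1987) = +1·(1987/597) since 597 mod 4 = 1, 1987 mod 4 = 3; sign now -1
(1987/597) = (196/597)   [reduce mod 597]
196 = 2^2·49; (2/597) = -1 since 597 mod 8 = 5, so (196/597) = (-1)^2·(49/597); sign now -1
reciprocity: (49/597) = +1·(597/49) since 49 mod 4 = 1, 597 mod 4 = 1; sign now -1
(597/49) = (9/49)   [reduce mod 49]
reciprocity: (9/49) = +1·(49/9) since 9 mod 4 = 1, 49 mod 4 = 1; sign now -1
(49/9) = (4/9)   [reduce mod 9]
4 = 2^2·1; (2/9) = +1 since 9 mod 8 = 1, so (4/9) = (+1)^2·(1/9); sign now -1
(1/9) = 1; final value = sign = -1

-1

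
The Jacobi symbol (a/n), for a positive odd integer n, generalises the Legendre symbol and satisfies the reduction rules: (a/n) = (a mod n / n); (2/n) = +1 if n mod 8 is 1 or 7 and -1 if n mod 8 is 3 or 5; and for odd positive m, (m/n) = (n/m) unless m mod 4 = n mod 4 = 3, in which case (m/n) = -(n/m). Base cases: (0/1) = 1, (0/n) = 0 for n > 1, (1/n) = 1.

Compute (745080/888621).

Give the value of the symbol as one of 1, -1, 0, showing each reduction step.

factor out 2^3: 745080 = 2^3·93135; with 888621 mod 8 = 5, (2/888621) = -1; sign now -1; continue with (93135/888621)
flip (93135/888621) -> (888621/93135): both odd, 93135 mod 4 = 3, 888621 mod 4 = 1, so the flip contributes +1; sign now -1
(888621/93135): 888621 mod 93135 = 50406, so (888621/93135) = (50406/93135)
factor out 2^1: 50406 = 2^1·25203; with 93135 mod 8 = 7, (2/93135) = +1; sign now -1; continue with (25203/93135)
flip (25203/93135) -> (93135/25203): both odd, 25203 mod 4 = 3, 93135 mod 4 = 3, so the flip contributes -1; sign now +1
(93135/25203): 93135 mod 25203 = 17526, so (93135/25203) = (17526/25203)
factor out 2^1: 17526 = 2^1·8763; with 25203 mod 8 = 3, (2/25203) = -1; sign now -1; continue with (8763/25203)
flip (8763/25203) -> (25203/8763): both odd, 8763 mod 4 = 3, 25203 mod 4 = 3, so the flip contributes -1; sign now +1
(25203/8763): 25203 mod 8763 = 7677, so (25203/8763) = (7677/8763)
flip (7677/8763) -> (8763/7677): both odd, 7677 mod 4 = 1, 8763 mod 4 = 3, so the flip contributes +1; sign now +1
(8763/7677): 8763 mod 7677 = 1086, so (8763/7677) = (1086/7677)
factor out 2^1: 1086 = 2^1·543; with 7677 mod 8 = 5, (2/7677) = -1; sign now -1; continue with (543/7677)
flip (543/7677) -> (7677/543): both odd, 543 mod 4 = 3, 7677 mod 4 = 1, so the flip contributes +1; sign now -1
(7677/543): 7677 mod 543 = 75, so (7677/543) = (75/543)
flip (75/543) -> (543/75): both odd, 75 mod 4 = 3, 543 mod 4 = 3, so the flip contributes -1; sign now +1
(543/75): 543 mod 75 = 18, so (543/75) = (18/75)
factor out 2^1: 18 = 2^1·9; with 75 mod 8 = 3, (2/75) = -1; sign now -1; continue with (9/75)
flip (9/75) -> (75/9): both odd, 9 mod 4 = 1, 75 mod 4 = 3, so the flip contributes +1; sign now -1
(75/9): 75 mod 9 = 3, so (75/9) = (3/9)
flip (3/9) -> (9/3): both odd, 3 mod 4 = 3, 9 mod 4 = 1, so the flip contributes +1; sign now -1
(9/3): 9 mod 3 = 0, so (9/3) = (0/3)
reached (0/3); gcd(a, n) > 1, so (0/3) = 0 and the symbol is 0

0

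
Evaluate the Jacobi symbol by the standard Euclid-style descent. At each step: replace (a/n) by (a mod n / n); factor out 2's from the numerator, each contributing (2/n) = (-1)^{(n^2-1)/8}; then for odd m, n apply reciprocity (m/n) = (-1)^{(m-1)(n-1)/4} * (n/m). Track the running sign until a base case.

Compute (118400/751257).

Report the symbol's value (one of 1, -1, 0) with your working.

1

factor out 2^7: 118400 = 2^7·925; with 751257 mod 8 = 1, (2/751257) = +1; sign now +1; continue with (925/751257)
flip (925/751257) -> (751257/925): both odd, 925 mod 4 = 1, 751257 mod 4 = 1, so the flip contributes +1; sign now +1
(751257/925): 751257 mod 925 = 157, so (751257/925) = (157/925)
flip (157/925) -> (925/157): both odd, 157 mod 4 = 1, 925 mod 4 = 1, so the flip contributes +1; sign now +1
(925/157): 925 mod 157 = 140, so (925/157) = (140/157)
factor out 2^2: 140 = 2^2·35; with 157 mod 8 = 5, (2/157) = -1; sign now +1; continue with (35/157)
flip (35/157) -> (157/35): both odd, 35 mod 4 = 3, 157 mod 4 = 1, so the flip contributes +1; sign now +1
(157/35): 157 mod 35 = 17, so (157/35) = (17/35)
flip (17/35) -> (35/17): both odd, 17 mod 4 = 1, 35 mod 4 = 3, so the flip contributes +1; sign now +1
(35/17): 35 mod 17 = 1, so (35/17) = (1/17)
reached (1/17) = 1, so the symbol is +1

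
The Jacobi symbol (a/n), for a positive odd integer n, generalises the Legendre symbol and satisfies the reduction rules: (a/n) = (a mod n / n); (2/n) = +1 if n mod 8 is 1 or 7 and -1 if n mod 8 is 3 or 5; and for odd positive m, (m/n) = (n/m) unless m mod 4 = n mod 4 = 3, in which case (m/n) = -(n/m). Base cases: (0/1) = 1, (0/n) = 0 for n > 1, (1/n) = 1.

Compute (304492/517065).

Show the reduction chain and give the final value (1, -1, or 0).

-1

factor out 2^2: 304492 = 2^2·76123; with 517065 mod 8 = 1, (2/517065) = +1; sign now +1; continue with (76123/517065)
flip (76123/517065) -> (517065/76123): both odd, 76123 mod 4 = 3, 517065 mod 4 = 1, so the flip contributes +1; sign now +1
(517065/76123): 517065 mod 76123 = 60327, so (517065/76123) = (60327/76123)
flip (60327/76123) -> (76123/60327): both odd, 60327 mod 4 = 3, 76123 mod 4 = 3, so the flip contributes -1; sign now -1
(76123/60327): 76123 mod 60327 = 15796, so (76123/60327) = (15796/60327)
factor out 2^2: 15796 = 2^2·3949; with 60327 mod 8 = 7, (2/60327) = +1; sign now -1; continue with (3949/60327)
flip (3949/60327) -> (60327/3949): both odd, 3949 mod 4 = 1, 60327 mod 4 = 3, so the flip contributes +1; sign now -1
(60327/3949): 60327 mod 3949 = 1092, so (60327/3949) = (1092/3949)
factor out 2^2: 1092 = 2^2·273; with 3949 mod 8 = 5, (2/3949) = -1; sign now -1; continue with (273/3949)
flip (273/3949) -> (3949/273): both odd, 273 mod 4 = 1, 3949 mod 4 = 1, so the flip contributes +1; sign now -1
(3949/273): 3949 mod 273 = 127, so (3949/273) = (127/273)
flip (127/273) -> (273/127): both odd, 127 mod 4 = 3, 273 mod 4 = 1, so the flip contributes +1; sign now -1
(273/127): 273 mod 127 = 19, so (273/127) = (19/127)
flip (19/127) -> (127/19): both odd, 19 mod 4 = 3, 127 mod 4 = 3, so the flip contributes -1; sign now +1
(127/19): 127 mod 19 = 13, so (127/19) = (13/19)
flip (13/19) -> (19/13): both odd, 13 mod 4 = 1, 19 mod 4 = 3, so the flip contributes +1; sign now +1
(19/13): 19 mod 13 = 6, so (19/13) = (6/13)
factor out 2^1: 6 = 2^1·3; with 13 mod 8 = 5, (2/13) = -1; sign now -1; continue with (3/13)
flip (3/13) -> (13/3): both odd, 3 mod 4 = 3, 13 mod 4 = 1, so the flip contributes +1; sign now -1
(13/3): 13 mod 3 = 1, so (13/3) = (1/3)
reached (1/3) = 1, so the symbol is -1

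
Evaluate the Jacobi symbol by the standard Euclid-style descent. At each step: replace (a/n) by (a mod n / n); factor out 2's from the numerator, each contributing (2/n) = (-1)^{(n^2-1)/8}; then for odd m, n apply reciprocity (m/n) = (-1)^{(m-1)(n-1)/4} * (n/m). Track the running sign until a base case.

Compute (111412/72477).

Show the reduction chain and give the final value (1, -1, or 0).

(111412/72477) = (38935/72477)   [reduce mod 72477]
reciprocity: (38935/72477) = +1·(72477/38935) since 38935 mod 4 = 3, 72477 mod 4 = 1; sign now +1
(72477/38935) = (33542/38935)   [reduce mod 38935]
33542 = 2^1·16771; (2/38935) = +1 since 38935 mod 8 = 7, so (33542/38935) = (+1)^1·(16771/38935); sign now +1
reciprocity: (16771/38935) = -1·(38935/16771) since 16771 mod 4 = 3, 38935 mod 4 = 3; sign now -1
(38935/16771) = (5393/16771)   [reduce mod 16771]
reciprocity: (5393/16771) = +1·(16771/5393) since 5393 mod 4 = 1, 16771 mod 4 = 3; sign now -1
(16771/5393) = (592/5393)   [reduce mod 5393]
592 = 2^4·37; (2/5393) = +1 since 5393 mod 8 = 1, so (592/5393) = (+1)^4·(37/5393); sign now -1
reciprocity: (37/5393) = +1·(5393/37) since 37 mod 4 = 1, 5393 mod 4 = 1; sign now -1
(5393/37) = (28/37)   [reduce mod 37]
28 = 2^2·7; (2/37) = -1 since 37 mod 8 = 5, so (28/37) = (-1)^2·(7/37); sign now -1
reciprocity: (7/37) = +1·(37/7) since 7 mod 4 = 3, 37 mod 4 = 1; sign now -1
(37/7) = (2/7)   [reduce mod 7]
2 = 2^1·1; (2/7) = +1 since 7 mod 8 = 7, so (2/7) = (+1)^1·(1/7); sign now -1
(1/7) = 1; final value = sign = -1

-1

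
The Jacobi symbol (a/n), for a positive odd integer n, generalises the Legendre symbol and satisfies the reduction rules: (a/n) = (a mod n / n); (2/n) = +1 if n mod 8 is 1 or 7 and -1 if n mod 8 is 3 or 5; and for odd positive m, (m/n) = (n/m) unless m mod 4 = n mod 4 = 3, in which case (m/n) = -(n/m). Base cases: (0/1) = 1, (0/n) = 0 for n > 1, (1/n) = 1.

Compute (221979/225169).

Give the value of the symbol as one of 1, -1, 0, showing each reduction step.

reciprocity: (221979/225169) = +1·(225169/221979) since 221979 mod 4 = 3, 225169 mod 4 = 1; sign now +1
(225169/221979) = (3190/221979)   [reduce mod 221979]
3190 = 2^1·1595; (2/221979) = -1 since 221979 mod 8 = 3, so (3190/221979) = (-1)^1·(1595/221979); sign now -1
reciprocity: (1595/221979) = -1·(221979/1595) since 1595 mod 4 = 3, 221979 mod 4 = 3; sign now +1
(221979/1595) = (274/1595)   [reduce mod 1595]
274 = 2^1·137; (2/1595) = -1 since 1595 mod 8 = 3, so (274/1595) = (-1)^1·(137/1595); sign now -1
reciprocity: (137/1595) = +1·(1595/137) since 137 mod 4 = 1, 1595 mod 4 = 3; sign now -1
(1595/137) = (88/137)   [reduce mod 137]
88 = 2^3·11; (2/137) = +1 since 137 mod 8 = 1, so (88/137) = (+1)^3·(11/137); sign now -1
reciprocity: (11/137) = +1·(137/11) since 11 mod 4 = 3, 137 mod 4 = 1; sign now -1
(137/11) = (5/11)   [reduce mod 11]
reciprocity: (5/11) = +1·(11/5) since 5 mod 4 = 1, 11 mod 4 = 3; sign now -1
(11/5) = (1/5)   [reduce mod 5]
(1/5) = 1; final value = sign = -1

-1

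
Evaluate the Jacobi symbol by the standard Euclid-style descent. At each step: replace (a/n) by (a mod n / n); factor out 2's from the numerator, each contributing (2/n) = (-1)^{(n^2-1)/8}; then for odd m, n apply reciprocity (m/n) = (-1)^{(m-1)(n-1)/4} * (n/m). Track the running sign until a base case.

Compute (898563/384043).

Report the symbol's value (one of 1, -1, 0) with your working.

(898563/384043) = (130477/384043)   [reduce mod 384043]
reciprocity: (130477/384043) = +1·(384043/130477) since 130477 mod 4 = 1, 384043 mod 4 = 3; sign now +1
(384043/130477) = (123089/130477)   [reduce mod 130477]
reciprocity: (123089/130477) = +1·(130477/123089) since 123089 mod 4 = 1, 130477 mod 4 = 1; sign now +1
(130477/123089) = (7388/123089)   [reduce mod 123089]
7388 = 2^2·1847; (2/123089) = +1 since 123089 mod 8 = 1, so (7388/123089) = (+1)^2·(1847/123089); sign now +1
reciprocity: (1847/123089) = +1·(123089/1847) since 1847 mod 4 = 3, 123089 mod 4 = 1; sign now +1
(123089/1847) = (1187/1847)   [reduce mod 1847]
reciprocity: (1187/1847) = -1·(1847/1187) since 1187 mod 4 = 3, 1847 mod 4 = 3; sign now -1
(1847/1187) = (660/1187)   [reduce mod 1187]
660 = 2^2·165; (2/1187) = -1 since 1187 mod 8 = 3, so (660/1187) = (-1)^2·(165/1187); sign now -1
reciprocity: (165/1187) = +1·(1187/165) since 165 mod 4 = 1, 1187 mod 4 = 3; sign now -1
(1187/165) = (32/165)   [reduce mod 165]
32 = 2^5·1; (2/165) = -1 since 165 mod 8 = 5, so (32/165) = (-1)^5·(1/165); sign now +1
(1/165) = 1; final value = sign = +1

1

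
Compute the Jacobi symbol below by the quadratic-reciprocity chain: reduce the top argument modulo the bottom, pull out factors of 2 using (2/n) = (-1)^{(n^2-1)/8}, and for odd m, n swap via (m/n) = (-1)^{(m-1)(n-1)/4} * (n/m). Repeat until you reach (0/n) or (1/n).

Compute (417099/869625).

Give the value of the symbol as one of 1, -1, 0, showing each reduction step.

0

flip (417099/869625) -> (869625/417099): both odd, 417099 mod 4 = 3, 869625 mod 4 = 1, so the flip contributes +1; sign now +1
(869625/417099): 869625 mod 417099 = 35427, so (869625/417099) = (35427/417099)
flip (35427/417099) -> (417099/35427): both odd, 35427 mod 4 = 3, 417099 mod 4 = 3, so the flip contributes -1; sign now -1
(417099/35427): 417099 mod 35427 = 27402, so (417099/35427) = (27402/35427)
factor out 2^1: 27402 = 2^1·13701; with 35427 mod 8 = 3, (2/35427) = -1; sign now +1; continue with (13701/35427)
flip (13701/35427) -> (35427/13701): both odd, 13701 mod 4 = 1, 35427 mod 4 = 3, so the flip contributes +1; sign now +1
(35427/13701): 35427 mod 13701 = 8025, so (35427/13701) = (8025/13701)
flip (8025/13701) -> (13701/8025): both odd, 8025 mod 4 = 1, 13701 mod 4 = 1, so the flip contributes +1; sign now +1
(13701/8025): 13701 mod 8025 = 5676, so (13701/8025) = (5676/8025)
factor out 2^2: 5676 = 2^2·1419; with 8025 mod 8 = 1, (2/8025) = +1; sign now +1; continue with (1419/8025)
flip (1419/8025) -> (8025/1419): both odd, 1419 mod 4 = 3, 8025 mod 4 = 1, so the flip contributes +1; sign now +1
(8025/1419): 8025 mod 1419 = 930, so (8025/1419) = (930/1419)
factor out 2^1: 930 = 2^1·465; with 1419 mod 8 = 3, (2/1419) = -1; sign now -1; continue with (465/1419)
flip (465/1419) -> (1419/465): both odd, 465 mod 4 = 1, 1419 mod 4 = 3, so the flip contributes +1; sign now -1
(1419/465): 1419 mod 465 = 24, so (1419/465) = (24/465)
factor out 2^3: 24 = 2^3·3; with 465 mod 8 = 1, (2/465) = +1; sign now -1; continue with (3/465)
flip (3/465) -> (465/3): both odd, 3 mod 4 = 3, 465 mod 4 = 1, so the flip contributes +1; sign now -1
(465/3): 465 mod 3 = 0, so (465/3) = (0/3)
reached (0/3); gcd(a, n) > 1, so (0/3) = 0 and the symbol is 0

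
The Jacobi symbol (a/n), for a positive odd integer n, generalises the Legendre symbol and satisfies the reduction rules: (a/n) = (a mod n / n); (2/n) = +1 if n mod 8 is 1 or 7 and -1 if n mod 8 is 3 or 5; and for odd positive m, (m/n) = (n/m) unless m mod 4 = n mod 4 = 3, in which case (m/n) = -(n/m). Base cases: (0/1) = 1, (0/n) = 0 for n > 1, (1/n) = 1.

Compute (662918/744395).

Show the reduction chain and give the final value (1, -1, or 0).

662918 = 2^1·331459; (2/744395) = -1 since 744395 mod 8 = 3, so (662918/744395) = (-1)^1·(331459/744395); sign now -1
reciprocity: (331459/744395) = -1·(744395/331459) since 331459 mod 4 = 3, 744395 mod 4 = 3; sign now +1
(744395/331459) = (81477/331459)   [reduce mod 331459]
reciprocity: (81477/331459) = +1·(331459/81477) since 81477 mod 4 = 1, 331459 mod 4 = 3; sign now +1
(331459/81477) = (5551/81477)   [reduce mod 81477]
reciprocity: (5551/81477) = +1·(81477/5551) since 5551 mod 4 = 3, 81477 mod 4 = 1; sign now +1
(81477/5551) = (3763/5551)   [reduce mod 5551]
reciprocity: (3763/5551) = -1·(5551/3763) since 3763 mod 4 = 3, 5551 mod 4 = 3; sign now -1
(5551/3763) = (1788/3763)   [reduce mod 3763]
1788 = 2^2·447; (2/3763) = -1 since 3763 mod 8 = 3, so (1788/3763) = (-1)^2·(447/3763); sign now -1
reciprocity: (447/3763) = -1·(3763/447) since 447 mod 4 = 3, 3763 mod 4 = 3; sign now +1
(3763/447) = (187/447)   [reduce mod 447]
reciprocity: (187/447) = -1·(447/187) since 187 mod 4 = 3, 447 mod 4 = 3; sign now -1
(447/187) = (73/187)   [reduce mod 187]
reciprocity: (73/187) = +1·(187/73) since 73 mod 4 = 1, 187 mod 4 = 3; sign now -1
(187/73) = (41/73)   [reduce mod 73]
reciprocity: (41/73) = +1·(73/41) since 41 mod 4 = 1, 73 mod 4 = 1; sign now -1
(73/41) = (32/41)   [reduce mod 41]
32 = 2^5·1; (2/41) = +1 since 41 mod 8 = 1, so (32/41) = (+1)^5·(1/41); sign now -1
(1/41) = 1; final value = sign = -1

-1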